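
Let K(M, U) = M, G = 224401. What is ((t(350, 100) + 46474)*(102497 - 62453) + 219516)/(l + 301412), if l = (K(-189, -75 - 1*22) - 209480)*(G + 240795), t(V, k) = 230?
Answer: -155869541/8128073226 ≈ -0.019177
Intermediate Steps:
l = -97537180124 (l = (-189 - 209480)*(224401 + 240795) = -209669*465196 = -97537180124)
((t(350, 100) + 46474)*(102497 - 62453) + 219516)/(l + 301412) = ((230 + 46474)*(102497 - 62453) + 219516)/(-97537180124 + 301412) = (46704*40044 + 219516)/(-97536878712) = (1870214976 + 219516)*(-1/97536878712) = 1870434492*(-1/97536878712) = -155869541/8128073226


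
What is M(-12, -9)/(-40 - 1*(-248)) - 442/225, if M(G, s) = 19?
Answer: -87661/46800 ≈ -1.8731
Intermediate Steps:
M(-12, -9)/(-40 - 1*(-248)) - 442/225 = 19/(-40 - 1*(-248)) - 442/225 = 19/(-40 + 248) - 442*1/225 = 19/208 - 442/225 = -87661/46800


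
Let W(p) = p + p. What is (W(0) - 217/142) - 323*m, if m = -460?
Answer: 21098143/142 ≈ 1.4858e+5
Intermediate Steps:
W(p) = 2*p
(W(0) - 217/142) - 323*m = (2*0 - 217/142) - 323*(-460) = (0 - 217/142) + 148580 = -217/142 + 148580 = 21098143/142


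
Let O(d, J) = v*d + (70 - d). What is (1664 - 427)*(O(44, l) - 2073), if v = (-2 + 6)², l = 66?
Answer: -1661291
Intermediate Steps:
v = 16 (v = 4² = 16)
O(d, J) = 70 + 15*d (O(d, J) = 16*d + (70 - d) = 70 + 15*d)
(1664 - 427)*(O(44, l) - 2073) = (1664 - 427)*((70 + 15*44) - 2073) = 1237*((70 + 660) - 2073) = 1237*(730 - 2073) = 1237*(-1343) = -1661291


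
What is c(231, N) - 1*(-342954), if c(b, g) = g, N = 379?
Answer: 343333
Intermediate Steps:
c(231, N) - 1*(-342954) = 379 - 1*(-342954) = 379 + 342954 = 343333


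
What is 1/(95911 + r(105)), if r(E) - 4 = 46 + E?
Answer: 1/96066 ≈ 1.0410e-5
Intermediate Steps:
r(E) = 50 + E (r(E) = 4 + (46 + E) = 50 + E)
1/(95911 + r(105)) = 1/(95911 + (50 + 105)) = 1/(95911 + 155) = 1/96066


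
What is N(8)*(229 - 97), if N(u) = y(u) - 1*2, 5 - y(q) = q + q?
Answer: -1716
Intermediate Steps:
y(q) = 5 - 2*q (y(q) = 5 - (q + q) = 5 - 2*q)
N(u) = 3 - 2*u (N(u) = (5 - 2*u) - 1*2 = (5 - 2*u) - 2 = 3 - 2*u)
N(8)*(229 - 97) = (3 - 2*8)*(229 - 97) = (3 - 16)*132 = -13*132 = -1716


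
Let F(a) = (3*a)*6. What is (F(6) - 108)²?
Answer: 0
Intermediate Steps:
F(a) = 18*a
(F(6) - 108)² = (18*6 - 108)² = (108 - 108)² = 0² = 0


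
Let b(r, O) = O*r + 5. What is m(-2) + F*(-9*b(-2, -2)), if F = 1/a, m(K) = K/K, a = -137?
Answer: 218/137 ≈ 1.5912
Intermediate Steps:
m(K) = 1
b(r, O) = 5 + O*r
F = -1/137 (F = 1/(-137) = -1/137 ≈ -0.0072993)
m(-2) + F*(-9*b(-2, -2)) = 1 - (-9)*(5 - 2*(-2))/137 = 1 - (-9)*(5 + 4)/137 = 1 - (-9)*9/137 = 1 - 1/137*(-81) = 1 + 81/137 = 218/137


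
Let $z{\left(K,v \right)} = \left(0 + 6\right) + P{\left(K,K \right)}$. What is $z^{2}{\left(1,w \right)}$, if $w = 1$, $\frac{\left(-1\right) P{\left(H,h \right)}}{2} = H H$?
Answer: $16$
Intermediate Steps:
$P{\left(H,h \right)} = - 2 H^{2}$ ($P{\left(H,h \right)} = - 2 H H = - 2 H^{2}$)
$z{\left(K,v \right)} = 6 - 2 K^{2}$ ($z{\left(K,v \right)} = \left(0 + 6\right) - 2 K^{2} = 6 - 2 K^{2}$)
$z^{2}{\left(1,w \right)} = \left(6 - 2 \cdot 1^{2}\right)^{2} = \left(6 - 2\right)^{2} = 4^{2} = 16$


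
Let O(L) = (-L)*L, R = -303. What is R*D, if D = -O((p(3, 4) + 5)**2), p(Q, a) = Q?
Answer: -1241088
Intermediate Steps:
O(L) = -L**2
D = 4096 (D = -(-1)*((3 + 5)**2)**2 = -(-1)*(8**2)**2 = -(-1)*64**2 = -(-1)*4096 = -1*(-4096) = 4096)
R*D = -303*4096 = -1241088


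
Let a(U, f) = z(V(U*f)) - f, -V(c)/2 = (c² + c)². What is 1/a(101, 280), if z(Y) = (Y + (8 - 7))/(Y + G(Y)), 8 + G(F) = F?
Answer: -2558634934021689608/715138464059062245441 ≈ -0.0035778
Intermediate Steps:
G(F) = -8 + F
V(c) = -2*(c + c²)² (V(c) = -2*(c² + c)² = -2*(c + c²)²)
z(Y) = (1 + Y)/(-8 + 2*Y) (z(Y) = (Y + (8 - 7))/(Y + (-8 + Y)) = (Y + 1)/(-8 + 2*Y) = (1 + Y)/(-8 + 2*Y))
a(U, f) = -f + (1 - 2*U²*f²*(1 + U*f)²)/(2*(-4 - 2*U²*f²*(1 + U*f)²)) (a(U, f) = (1 - 2*(U*f)²*(1 + U*f)²)/(2*(-4 - 2*(U*f)²*(1 + U*f)²)) - f = (1 - 2*U²*f²*(1 + U*f)²)/(2*(-4 - 2*U²*f²*(1 + U*f)²)) - f = -f + (1 - 2*U²*f²*(1 + U*f)²)/(2*(-4 - 2*U²*f²*(1 + U*f)²)))
1/a(101, 280) = 1/((-¼ - 1*280*(2 + 101²*280²*(1 + 101*280)²) + (½)*101²*280²*(1 + 101*280)²)/(2 + 101²*280²*(1 + 101*280)²)) = 1/((-¼ - 1*280*(2 + 10201*78400*(1 + 28280)²) + (½)*10201*78400*(1 + 28280)²)/(2 + 10201*78400*(1 + 28280)²)) = 1/((-¼ - 1*280*(2 + 10201*78400*28281²) + (½)*10201*78400*28281²)/(2 + 10201*78400*28281²)) = 1/((-¼ - 1*280*(2 + 10201*78400*799814961) + (½)*10201*78400*799814961)/(2 + 10201*78400*799814961)) = 1/((-¼ - 1*280*(2 + 639658733505422400) + 319829366752711200)/(2 + 639658733505422400)) = 1/((-¼ - 1*280*639658733505422402 + 319829366752711200)/639658733505422402) = 1/((-¼ - 179104445381518272560 + 319829366752711200)/639658733505422402) = 1/((1/639658733505422402)*(-715138464059062245441/4)) = 1/(-715138464059062245441/2558634934021689608) = -2558634934021689608/715138464059062245441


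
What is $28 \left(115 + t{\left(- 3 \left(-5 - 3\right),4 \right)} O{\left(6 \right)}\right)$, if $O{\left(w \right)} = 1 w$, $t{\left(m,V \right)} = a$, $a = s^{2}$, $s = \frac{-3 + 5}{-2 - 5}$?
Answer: $\frac{22636}{7} \approx 3233.7$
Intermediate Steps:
$s = - \frac{2}{7}$ ($s = \frac{2}{-7} = 2 \left(- \frac{1}{7}\right) = - \frac{2}{7} \approx -0.28571$)
$a = \frac{4}{49}$ ($a = \left(- \frac{2}{7}\right)^{2} = \frac{4}{49} \approx 0.081633$)
$t{\left(m,V \right)} = \frac{4}{49}$
$O{\left(w \right)} = w$
$28 \left(115 + t{\left(- 3 \left(-5 - 3\right),4 \right)} O{\left(6 \right)}\right) = 28 \left(115 + \frac{4}{49} \cdot 6\right) = 28 \left(115 + \frac{24}{49}\right) = 28 \cdot \frac{5659}{49} = \frac{22636}{7}$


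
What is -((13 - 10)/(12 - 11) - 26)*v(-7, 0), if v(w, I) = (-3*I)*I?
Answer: 0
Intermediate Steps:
v(w, I) = -3*I**2
-((13 - 10)/(12 - 11) - 26)*v(-7, 0) = -((13 - 10)/(12 - 11) - 26)*(-3*0**2) = -(3/1 - 26)*(-3*0) = -(3*1 - 26)*0 = -(3 - 26)*0 = -(-23)*0 = -1*0 = 0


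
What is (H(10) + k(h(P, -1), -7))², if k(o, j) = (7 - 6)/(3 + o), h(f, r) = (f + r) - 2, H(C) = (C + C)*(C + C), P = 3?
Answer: 1442401/9 ≈ 1.6027e+5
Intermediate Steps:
H(C) = 4*C² (H(C) = (2*C)*(2*C) = 4*C²)
h(f, r) = -2 + f + r
k(o, j) = 1/(3 + o)
(H(10) + k(h(P, -1), -7))² = (4*10² + 1/(3 + (-2 + 3 - 1)))² = (4*100 + 1/(3 + 0))² = (400 + 1/3)² = (400 + ⅓)² = (1201/3)² = 1442401/9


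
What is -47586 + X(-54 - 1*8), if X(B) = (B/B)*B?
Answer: -47648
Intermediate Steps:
X(B) = B (X(B) = 1*B = B)
-47586 + X(-54 - 1*8) = -47586 + (-54 - 1*8) = -47586 + (-54 - 8) = -47586 - 62 = -47648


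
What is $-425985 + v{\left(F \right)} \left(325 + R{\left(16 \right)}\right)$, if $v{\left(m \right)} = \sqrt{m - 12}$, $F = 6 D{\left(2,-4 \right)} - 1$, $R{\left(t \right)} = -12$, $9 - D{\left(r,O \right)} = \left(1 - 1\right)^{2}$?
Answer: $-425985 + 313 \sqrt{41} \approx -4.2398 \cdot 10^{5}$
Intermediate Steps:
$D{\left(r,O \right)} = 9$ ($D{\left(r,O \right)} = 9 - \left(1 - 1\right)^{2} = 9 - 0^{2} = 9 - 0 = 9 + 0 = 9$)
$F = 53$ ($F = 6 \cdot 9 - 1 = 54 - 1 = 53$)
$v{\left(m \right)} = \sqrt{-12 + m}$
$-425985 + v{\left(F \right)} \left(325 + R{\left(16 \right)}\right) = -425985 + \sqrt{-12 + 53} \left(325 - 12\right) = -425985 + \sqrt{41} \cdot 313 = -425985 + 313 \sqrt{41}$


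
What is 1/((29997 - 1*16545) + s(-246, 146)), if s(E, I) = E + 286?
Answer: 1/13492 ≈ 7.4118e-5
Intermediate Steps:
s(E, I) = 286 + E
1/((29997 - 1*16545) + s(-246, 146)) = 1/((29997 - 1*16545) + (286 - 246)) = 1/((29997 - 16545) + 40) = 1/(13452 + 40) = 1/13492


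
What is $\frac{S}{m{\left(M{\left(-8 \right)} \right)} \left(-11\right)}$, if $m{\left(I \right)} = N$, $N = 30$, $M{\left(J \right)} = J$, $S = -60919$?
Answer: $\frac{60919}{330} \approx 184.6$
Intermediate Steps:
$m{\left(I \right)} = 30$
$\frac{S}{m{\left(M{\left(-8 \right)} \right)} \left(-11\right)} = - \frac{60919}{30 \left(-11\right)} = - \frac{60919}{-330} = \left(-60919\right) \left(- \frac{1}{330}\right) = \frac{60919}{330}$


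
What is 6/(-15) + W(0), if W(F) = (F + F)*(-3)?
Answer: -2/5 ≈ -0.40000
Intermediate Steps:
W(F) = -6*F (W(F) = (2*F)*(-3) = -6*F)
6/(-15) + W(0) = 6/(-15) - 6*0 = 6*(-1/15) + 0 = -2/5 + 0 = -2/5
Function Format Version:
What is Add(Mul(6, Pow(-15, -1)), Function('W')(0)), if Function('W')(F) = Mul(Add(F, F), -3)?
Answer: Rational(-2, 5) ≈ -0.40000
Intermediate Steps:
Function('W')(F) = Mul(-6, F) (Function('W')(F) = Mul(Mul(2, F), -3) = Mul(-6, F))
Add(Mul(6, Pow(-15, -1)), Function('W')(0)) = Add(Mul(6, Pow(-15, -1)), Mul(-6, 0)) = Add(Mul(6, Rational(-1, 15)), 0) = Add(Rational(-2, 5), 0) = Rational(-2, 5)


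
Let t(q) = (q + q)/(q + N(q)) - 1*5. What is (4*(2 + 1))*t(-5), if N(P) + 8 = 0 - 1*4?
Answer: -900/17 ≈ -52.941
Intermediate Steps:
N(P) = -12 (N(P) = -8 + (0 - 1*4) = -8 + (0 - 4) = -8 - 4 = -12)
t(q) = -5 + 2*q/(-12 + q) (t(q) = (q + q)/(q - 12) - 1*5 = (2*q)/(-12 + q) - 5 = 2*q/(-12 + q) - 5 = -5 + 2*q/(-12 + q))
(4*(2 + 1))*t(-5) = (4*(2 + 1))*(3*(20 - 1*(-5))/(-12 - 5)) = (4*3)*(3*(20 + 5)/(-17)) = 12*(3*(-1/17)*25) = 12*(-75/17) = -900/17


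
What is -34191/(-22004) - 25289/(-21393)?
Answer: 1287907219/470731572 ≈ 2.7360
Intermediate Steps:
-34191/(-22004) - 25289/(-21393) = -34191*(-1/22004) - 25289*(-1/21393) = 34191/22004 + 25289/21393 = 1287907219/470731572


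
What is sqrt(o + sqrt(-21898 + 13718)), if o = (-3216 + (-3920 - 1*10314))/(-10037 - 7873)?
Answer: sqrt(347255 + 712818*I*sqrt(2045))/597 ≈ 6.761 + 6.6886*I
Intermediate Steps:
o = 1745/1791 (o = (-3216 + (-3920 - 10314))/(-17910) = (-3216 - 14234)*(-1/17910) = -17450*(-1/17910) = 1745/1791 ≈ 0.97432)
sqrt(o + sqrt(-21898 + 13718)) = sqrt(1745/1791 + sqrt(-21898 + 13718)) = sqrt(1745/1791 + sqrt(-8180)) = sqrt(1745/1791 + 2*I*sqrt(2045))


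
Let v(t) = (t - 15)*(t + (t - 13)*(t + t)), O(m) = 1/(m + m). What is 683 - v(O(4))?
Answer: 163067/256 ≈ 636.98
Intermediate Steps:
O(m) = 1/(2*m)
v(t) = (-15 + t)*(t + 2*t*(-13 + t)) (v(t) = (-15 + t)*(t + (-13 + t)*(2*t)) = (-15 + t)*(t + 2*t*(-13 + t)))
683 - v(O(4)) = 683 - (½)/4*(375 - 55/(2*4) + 2*((½)/4)²) = 683 - (½)*(¼)*(375 - 55/(2*4) + 2*((½)*(¼))²) = 683 - (375 - 55*⅛ + 2*(⅛)²)/8 = 683 - (375 - 55/8 + 2*(1/64))/8 = 683 - (375 - 55/8 + 1/32)/8 = 683 - 11781/(8*32) = 683 - 1*11781/256 = 683 - 11781/256 = 163067/256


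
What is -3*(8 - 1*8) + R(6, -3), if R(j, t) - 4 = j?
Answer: 10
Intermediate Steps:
R(j, t) = 4 + j
-3*(8 - 1*8) + R(6, -3) = -3*(8 - 1*8) + (4 + 6) = -3*(8 - 8) + 10 = -3*0 + 10 = 0 + 10 = 10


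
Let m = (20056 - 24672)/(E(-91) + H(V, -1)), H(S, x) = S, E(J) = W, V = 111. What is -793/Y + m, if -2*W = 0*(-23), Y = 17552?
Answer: -81108055/1948272 ≈ -41.631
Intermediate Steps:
W = 0 (W = -0*(-23) = -½*0 = 0)
E(J) = 0
m = -4616/111 (m = (20056 - 24672)/(0 + 111) = -4616/111 ≈ -41.586)
-793/Y + m = -793/17552 - 4616/111 = -81108055/1948272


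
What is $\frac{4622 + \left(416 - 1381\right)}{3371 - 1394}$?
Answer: $\frac{1219}{659} \approx 1.8498$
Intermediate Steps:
$\frac{4622 + \left(416 - 1381\right)}{3371 - 1394} = \frac{4622 + \left(416 - 1381\right)}{1977} = \left(4622 - 965\right) \frac{1}{1977} = 3657 \cdot \frac{1}{1977} = \frac{1219}{659}$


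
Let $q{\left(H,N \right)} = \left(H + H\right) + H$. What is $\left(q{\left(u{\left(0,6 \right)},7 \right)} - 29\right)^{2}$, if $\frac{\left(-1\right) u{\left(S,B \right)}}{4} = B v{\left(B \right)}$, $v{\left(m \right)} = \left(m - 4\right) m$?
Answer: $797449$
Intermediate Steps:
$v{\left(m \right)} = m \left(-4 + m\right)$ ($v{\left(m \right)} = \left(-4 + m\right) m = m \left(-4 + m\right)$)
$u{\left(S,B \right)} = - 4 B^{2} \left(-4 + B\right)$ ($u{\left(S,B \right)} = - 4 B B \left(-4 + B\right) = - 4 B^{2} \left(-4 + B\right)$)
$q{\left(H,N \right)} = 3 H$ ($q{\left(H,N \right)} = 2 H + H = 3 H$)
$\left(q{\left(u{\left(0,6 \right)},7 \right)} - 29\right)^{2} = \left(3 \cdot 4 \cdot 6^{2} \left(4 - 6\right) - 29\right)^{2} = \left(3 \cdot 4 \cdot 36 \left(4 - 6\right) - 29\right)^{2} = \left(3 \cdot 4 \cdot 36 \left(-2\right) - 29\right)^{2} = \left(3 \left(-288\right) - 29\right)^{2} = \left(-864 - 29\right)^{2} = \left(-893\right)^{2} = 797449$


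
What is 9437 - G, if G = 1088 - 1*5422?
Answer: 13771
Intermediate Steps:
G = -4334 (G = 1088 - 5422 = -4334)
9437 - G = 9437 - 1*(-4334) = 9437 + 4334 = 13771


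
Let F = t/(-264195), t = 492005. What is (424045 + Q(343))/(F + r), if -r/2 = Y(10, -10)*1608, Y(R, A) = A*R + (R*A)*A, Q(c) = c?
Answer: -1180223028/8049331579 ≈ -0.14662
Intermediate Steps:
F = -5179/2781 (F = 492005/(-264195) = 492005*(-1/264195) = -5179/2781 ≈ -1.8623)
Y(R, A) = A*R + R*A² (Y(R, A) = A*R + (A*R)*A = A*R + R*A²)
r = -2894400 (r = -2*(-10*10*(1 - 10))*1608 = -2*(-10*10*(-9))*1608 = -1800*1608 = -2*1447200 = -2894400)
(424045 + Q(343))/(F + r) = (424045 + 343)/(-5179/2781 - 2894400) = 424388/(-8049331579/2781) = 424388*(-2781/8049331579) = -1180223028/8049331579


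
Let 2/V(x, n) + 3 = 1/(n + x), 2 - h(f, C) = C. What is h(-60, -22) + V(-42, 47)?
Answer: 163/7 ≈ 23.286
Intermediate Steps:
h(f, C) = 2 - C
V(x, n) = 2/(-3 + 1/(n + x))
h(-60, -22) + V(-42, 47) = (2 - 1*(-22)) + 2*(-1*47 - 1*(-42))/(-1 + 3*47 + 3*(-42)) = (2 + 22) + 2*(-47 + 42)/(-1 + 141 - 126) = 24 + 2*(-5)/14 = 24 + 2*(1/14)*(-5) = 24 - 5/7 = 163/7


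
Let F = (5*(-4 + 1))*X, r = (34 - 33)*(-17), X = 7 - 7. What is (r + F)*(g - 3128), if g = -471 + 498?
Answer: 52717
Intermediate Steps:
X = 0
r = -17 (r = 1*(-17) = -17)
g = 27
F = 0 (F = (5*(-4 + 1))*0 = (5*(-3))*0 = -15*0 = 0)
(r + F)*(g - 3128) = (-17 + 0)*(27 - 3128) = -17*(-3101) = 52717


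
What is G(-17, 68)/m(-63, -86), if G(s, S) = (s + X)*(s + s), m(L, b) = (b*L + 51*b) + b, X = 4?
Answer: 221/473 ≈ 0.46723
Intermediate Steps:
m(L, b) = 52*b + L*b (m(L, b) = (L*b + 51*b) + b = (51*b + L*b) + b = 52*b + L*b)
G(s, S) = 2*s*(4 + s) (G(s, S) = (s + 4)*(s + s) = (4 + s)*(2*s) = 2*s*(4 + s))
G(-17, 68)/m(-63, -86) = (2*(-17)*(4 - 17))/((-86*(52 - 63))) = (2*(-17)*(-13))/((-86*(-11))) = 442/946 = 442*(1/946) = 221/473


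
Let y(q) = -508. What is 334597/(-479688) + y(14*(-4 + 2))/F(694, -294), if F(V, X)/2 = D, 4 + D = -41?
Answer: 35594629/7195320 ≈ 4.9469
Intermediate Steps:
D = -45 (D = -4 - 41 = -45)
F(V, X) = -90 (F(V, X) = 2*(-45) = -90)
334597/(-479688) + y(14*(-4 + 2))/F(694, -294) = 334597/(-479688) - 508/(-90) = 334597*(-1/479688) - 508*(-1/90) = -334597/479688 + 254/45 = 35594629/7195320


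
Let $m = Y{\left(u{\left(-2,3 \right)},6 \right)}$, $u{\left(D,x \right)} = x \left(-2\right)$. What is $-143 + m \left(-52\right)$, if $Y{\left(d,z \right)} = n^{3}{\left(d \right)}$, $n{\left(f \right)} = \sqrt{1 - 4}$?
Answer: $-143 + 156 i \sqrt{3} \approx -143.0 + 270.2 i$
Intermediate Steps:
$n{\left(f \right)} = i \sqrt{3}$ ($n{\left(f \right)} = \sqrt{-3} = i \sqrt{3}$)
$u{\left(D,x \right)} = - 2 x$
$Y{\left(d,z \right)} = - 3 i \sqrt{3}$ ($Y{\left(d,z \right)} = \left(i \sqrt{3}\right)^{3} = - 3 i \sqrt{3}$)
$m = - 3 i \sqrt{3} \approx - 5.1962 i$
$-143 + m \left(-52\right) = -143 + - 3 i \sqrt{3} \left(-52\right) = -143 + 156 i \sqrt{3}$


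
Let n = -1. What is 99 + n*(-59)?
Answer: 158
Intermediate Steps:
99 + n*(-59) = 99 - 1*(-59) = 99 + 59 = 158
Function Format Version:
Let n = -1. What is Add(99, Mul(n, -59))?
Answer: 158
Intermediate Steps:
Add(99, Mul(n, -59)) = Add(99, Mul(-1, -59)) = Add(99, 59) = 158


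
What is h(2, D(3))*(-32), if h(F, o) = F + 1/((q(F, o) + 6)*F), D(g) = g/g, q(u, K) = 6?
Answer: -196/3 ≈ -65.333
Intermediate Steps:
D(g) = 1
h(F, o) = F + 1/(12*F) (h(F, o) = F + 1/((6 + 6)*F) = F + 1/(12*F))
h(2, D(3))*(-32) = (2 + (1/12)/2)*(-32) = (2 + (1/12)*(½))*(-32) = (2 + 1/24)*(-32) = (49/24)*(-32) = -196/3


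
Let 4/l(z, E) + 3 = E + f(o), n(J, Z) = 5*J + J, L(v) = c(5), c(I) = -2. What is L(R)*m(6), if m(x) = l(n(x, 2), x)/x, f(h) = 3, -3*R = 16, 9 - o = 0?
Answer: -2/9 ≈ -0.22222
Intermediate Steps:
o = 9 (o = 9 - 1*0 = 9 + 0 = 9)
R = -16/3 (R = -⅓*16 = -16/3 ≈ -5.3333)
L(v) = -2
n(J, Z) = 6*J
l(z, E) = 4/E (l(z, E) = 4/(-3 + (E + 3)) = 4/(-3 + (3 + E)) = 4/E)
m(x) = 4/x² (m(x) = (4/x)/x = 4/x²)
L(R)*m(6) = -8/6² = -8/36 = -2*⅑ = -2/9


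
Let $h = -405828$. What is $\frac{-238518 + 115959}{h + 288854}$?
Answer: $\frac{122559}{116974} \approx 1.0477$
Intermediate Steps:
$\frac{-238518 + 115959}{h + 288854} = \frac{-238518 + 115959}{-405828 + 288854} = - \frac{122559}{-116974} = \left(-122559\right) \left(- \frac{1}{116974}\right) = \frac{122559}{116974}$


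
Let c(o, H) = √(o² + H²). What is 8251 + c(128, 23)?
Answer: 8251 + √16913 ≈ 8381.0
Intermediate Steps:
c(o, H) = √(H² + o²)
8251 + c(128, 23) = 8251 + √(23² + 128²) = 8251 + √(529 + 16384) = 8251 + √16913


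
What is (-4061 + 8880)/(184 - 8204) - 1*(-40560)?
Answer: 325286381/8020 ≈ 40559.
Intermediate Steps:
(-4061 + 8880)/(184 - 8204) - 1*(-40560) = 4819/(-8020) + 40560 = 4819*(-1/8020) + 40560 = -4819/8020 + 40560 = 325286381/8020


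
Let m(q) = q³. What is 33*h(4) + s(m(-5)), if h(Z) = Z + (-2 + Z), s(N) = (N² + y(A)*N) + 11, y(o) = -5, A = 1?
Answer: 16459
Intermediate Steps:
s(N) = 11 + N² - 5*N (s(N) = (N² - 5*N) + 11 = 11 + N² - 5*N)
h(Z) = -2 + 2*Z
33*h(4) + s(m(-5)) = 33*(-2 + 2*4) + (11 + ((-5)³)² - 5*(-5)³) = 33*(-2 + 8) + (11 + (-125)² - 5*(-125)) = 33*6 + (11 + 15625 + 625) = 198 + 16261 = 16459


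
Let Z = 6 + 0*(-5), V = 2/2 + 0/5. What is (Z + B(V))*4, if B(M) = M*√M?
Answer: 28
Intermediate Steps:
V = 1 (V = 2*(½) + 0*(⅕) = 1 + 0 = 1)
Z = 6 (Z = 6 + 0 = 6)
B(M) = M^(3/2)
(Z + B(V))*4 = (6 + 1^(3/2))*4 = (6 + 1)*4 = 7*4 = 28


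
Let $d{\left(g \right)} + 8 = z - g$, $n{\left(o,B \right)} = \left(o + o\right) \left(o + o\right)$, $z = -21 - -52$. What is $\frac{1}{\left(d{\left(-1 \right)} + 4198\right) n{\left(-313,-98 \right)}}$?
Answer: $\frac{1}{1654500472} \approx 6.0441 \cdot 10^{-10}$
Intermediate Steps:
$z = 31$ ($z = -21 + 52 = 31$)
$n{\left(o,B \right)} = 4 o^{2}$ ($n{\left(o,B \right)} = 2 o 2 o = 4 o^{2}$)
$d{\left(g \right)} = 23 - g$ ($d{\left(g \right)} = -8 - \left(-31 + g\right) = 23 - g$)
$\frac{1}{\left(d{\left(-1 \right)} + 4198\right) n{\left(-313,-98 \right)}} = \frac{1}{\left(\left(23 - -1\right) + 4198\right) 4 \left(-313\right)^{2}} = \frac{1}{\left(\left(23 + 1\right) + 4198\right) 4 \cdot 97969} = \frac{1}{\left(24 + 4198\right) 391876} = \frac{1}{4222} \cdot \frac{1}{391876} = \frac{1}{1654500472}$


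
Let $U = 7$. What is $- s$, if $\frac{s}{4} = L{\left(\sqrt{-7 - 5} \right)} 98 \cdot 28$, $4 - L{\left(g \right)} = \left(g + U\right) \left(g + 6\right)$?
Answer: $285376 + 285376 i \sqrt{3} \approx 2.8538 \cdot 10^{5} + 4.9429 \cdot 10^{5} i$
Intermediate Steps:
$L{\left(g \right)} = 4 - \left(6 + g\right) \left(7 + g\right)$ ($L{\left(g \right)} = 4 - \left(g + 7\right) \left(g + 6\right) = 4 - \left(7 + g\right) \left(6 + g\right) = 4 - \left(6 + g\right) \left(7 + g\right)$)
$s = -285376 - 285376 i \sqrt{3}$ ($s = 4 \left(-38 - \left(\sqrt{-7 - 5}\right)^{2} - 13 \sqrt{-7 - 5}\right) 98 \cdot 28 = 4 \left(-38 - \left(\sqrt{-12}\right)^{2} - 13 \sqrt{-12}\right) 98 \cdot 28 = 4 \left(-38 - \left(2 i \sqrt{3}\right)^{2} - 13 \cdot 2 i \sqrt{3}\right) 98 \cdot 28 = 4 \left(-38 - -12 - 26 i \sqrt{3}\right) 98 \cdot 28 = 4 \left(-38 + 12 - 26 i \sqrt{3}\right) 98 \cdot 28 = 4 \left(-26 - 26 i \sqrt{3}\right) 98 \cdot 28 = 4 \left(-2548 - 2548 i \sqrt{3}\right) 28 = 4 \left(-71344 - 71344 i \sqrt{3}\right) = -285376 - 285376 i \sqrt{3} \approx -2.8538 \cdot 10^{5} - 4.9429 \cdot 10^{5} i$)
$- s = - (-285376 - 285376 i \sqrt{3}) = 285376 + 285376 i \sqrt{3}$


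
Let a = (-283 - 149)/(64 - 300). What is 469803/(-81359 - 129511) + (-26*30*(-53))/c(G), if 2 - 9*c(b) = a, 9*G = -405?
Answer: 154297218059/70290 ≈ 2.1952e+6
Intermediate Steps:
G = -45 (G = (⅑)*(-405) = -45)
a = 108/59 (a = -432/(-236) = -432*(-1/236) = 108/59 ≈ 1.8305)
c(b) = 10/531 (c(b) = 2/9 - ⅑*108/59 = 2/9 - 12/59 = 10/531)
469803/(-81359 - 129511) + (-26*30*(-53))/c(G) = 469803/(-81359 - 129511) + (-26*30*(-53))/(10/531) = 469803/(-210870) - 780*(-53)*(531/10) = 469803*(-1/210870) + 41340*(531/10) = -156601/70290 + 2195154 = 154297218059/70290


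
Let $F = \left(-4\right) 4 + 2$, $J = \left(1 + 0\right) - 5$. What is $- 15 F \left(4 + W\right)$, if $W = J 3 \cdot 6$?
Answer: $-14280$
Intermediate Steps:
$J = -4$ ($J = 1 - 5 = -4$)
$W = -72$ ($W = \left(-4\right) 3 \cdot 6 = \left(-12\right) 6 = -72$)
$F = -14$ ($F = -16 + 2 = -14$)
$- 15 F \left(4 + W\right) = - 15 \left(- 14 \left(4 - 72\right)\right) = - 15 \left(\left(-14\right) \left(-68\right)\right) = \left(-15\right) 952 = -14280$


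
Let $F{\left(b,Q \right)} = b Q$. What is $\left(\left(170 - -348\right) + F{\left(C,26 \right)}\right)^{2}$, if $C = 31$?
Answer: $1752976$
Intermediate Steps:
$F{\left(b,Q \right)} = Q b$
$\left(\left(170 - -348\right) + F{\left(C,26 \right)}\right)^{2} = \left(\left(170 - -348\right) + 26 \cdot 31\right)^{2} = \left(\left(170 + 348\right) + 806\right)^{2} = \left(518 + 806\right)^{2} = 1324^{2} = 1752976$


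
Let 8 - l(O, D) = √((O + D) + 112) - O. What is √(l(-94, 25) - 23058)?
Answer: √(-23144 - √43) ≈ 152.15*I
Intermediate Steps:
l(O, D) = 8 + O - √(112 + D + O) (l(O, D) = 8 - (√((O + D) + 112) - O) = 8 - (√((D + O) + 112) - O) = 8 - (√(112 + D + O) - O) = 8 + (O - √(112 + D + O)) = 8 + O - √(112 + D + O))
√(l(-94, 25) - 23058) = √((8 - 94 - √(112 + 25 - 94)) - 23058) = √((8 - 94 - √43) - 23058) = √((-86 - √43) - 23058) = √(-23144 - √43)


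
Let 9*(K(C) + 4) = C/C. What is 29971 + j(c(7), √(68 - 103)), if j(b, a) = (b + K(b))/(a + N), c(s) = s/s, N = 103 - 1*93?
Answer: 7282901/243 + 26*I*√35/1215 ≈ 29971.0 + 0.1266*I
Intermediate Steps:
K(C) = -35/9 (K(C) = -4 + (C/C)/9 = -4 + (⅑)*1 = -4 + ⅑ = -35/9)
N = 10 (N = 103 - 93 = 10)
c(s) = 1
j(b, a) = (-35/9 + b)/(10 + a) (j(b, a) = (b - 35/9)/(a + 10) = (-35/9 + b)/(10 + a))
29971 + j(c(7), √(68 - 103)) = 29971 + (-35/9 + 1)/(10 + √(68 - 103)) = 29971 - 26/9/(10 + √(-35)) = 29971 - 26/9/(10 + I*√35) = 29971 - 26/(9*(10 + I*√35))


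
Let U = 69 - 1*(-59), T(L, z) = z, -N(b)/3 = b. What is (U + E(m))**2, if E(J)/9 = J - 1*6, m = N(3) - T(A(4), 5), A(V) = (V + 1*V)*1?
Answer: 2704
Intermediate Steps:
N(b) = -3*b
A(V) = 2*V (A(V) = (V + V)*1 = (2*V)*1 = 2*V)
m = -14 (m = -3*3 - 1*5 = -9 - 5 = -14)
U = 128 (U = 69 + 59 = 128)
E(J) = -54 + 9*J (E(J) = 9*(J - 1*6) = 9*(J - 6) = 9*(-6 + J) = -54 + 9*J)
(U + E(m))**2 = (128 + (-54 + 9*(-14)))**2 = (128 + (-54 - 126))**2 = (128 - 180)**2 = (-52)**2 = 2704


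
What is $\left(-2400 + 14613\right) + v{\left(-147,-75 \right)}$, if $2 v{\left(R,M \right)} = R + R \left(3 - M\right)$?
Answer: $\frac{12813}{2} \approx 6406.5$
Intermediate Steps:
$v{\left(R,M \right)} = \frac{R}{2} + \frac{R \left(3 - M\right)}{2}$ ($v{\left(R,M \right)} = \frac{R + R \left(3 - M\right)}{2} = \frac{R}{2} + \frac{R \left(3 - M\right)}{2}$)
$\left(-2400 + 14613\right) + v{\left(-147,-75 \right)} = \left(-2400 + 14613\right) + \frac{1}{2} \left(-147\right) \left(4 - -75\right) = 12213 + \frac{1}{2} \left(-147\right) \left(4 + 75\right) = 12213 + \frac{1}{2} \left(-147\right) 79 = 12213 - \frac{11613}{2} = \frac{12813}{2}$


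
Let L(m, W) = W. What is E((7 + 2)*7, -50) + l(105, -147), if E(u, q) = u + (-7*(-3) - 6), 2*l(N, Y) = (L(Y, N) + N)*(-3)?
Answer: -237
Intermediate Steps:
l(N, Y) = -3*N (l(N, Y) = ((N + N)*(-3))/2 = ((2*N)*(-3))/2 = (-6*N)/2 = -3*N)
E(u, q) = 15 + u (E(u, q) = u + (21 - 6) = u + 15 = 15 + u)
E((7 + 2)*7, -50) + l(105, -147) = (15 + (7 + 2)*7) - 3*105 = (15 + 9*7) - 315 = (15 + 63) - 315 = 78 - 315 = -237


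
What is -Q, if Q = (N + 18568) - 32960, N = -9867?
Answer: 24259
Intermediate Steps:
Q = -24259 (Q = (-9867 + 18568) - 32960 = 8701 - 32960 = -24259)
-Q = -1*(-24259) = 24259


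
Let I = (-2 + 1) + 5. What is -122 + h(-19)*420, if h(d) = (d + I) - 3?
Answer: -7682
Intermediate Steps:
I = 4 (I = -1 + 5 = 4)
h(d) = 1 + d (h(d) = (d + 4) - 3 = (4 + d) - 3 = 1 + d)
-122 + h(-19)*420 = -122 + (1 - 19)*420 = -122 - 18*420 = -122 - 7560 = -7682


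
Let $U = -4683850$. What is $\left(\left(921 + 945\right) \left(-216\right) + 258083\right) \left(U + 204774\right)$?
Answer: $649345084948$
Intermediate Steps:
$\left(\left(921 + 945\right) \left(-216\right) + 258083\right) \left(U + 204774\right) = \left(\left(921 + 945\right) \left(-216\right) + 258083\right) \left(-4683850 + 204774\right) = \left(1866 \left(-216\right) + 258083\right) \left(-4479076\right) = \left(-403056 + 258083\right) \left(-4479076\right) = \left(-144973\right) \left(-4479076\right) = 649345084948$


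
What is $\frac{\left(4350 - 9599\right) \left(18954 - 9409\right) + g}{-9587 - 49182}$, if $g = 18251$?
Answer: $\frac{50083454}{58769} \approx 852.21$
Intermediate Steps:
$\frac{\left(4350 - 9599\right) \left(18954 - 9409\right) + g}{-9587 - 49182} = \frac{\left(4350 - 9599\right) \left(18954 - 9409\right) + 18251}{-9587 - 49182} = \frac{\left(-5249\right) 9545 + 18251}{-58769} = \left(-50101705 + 18251\right) \left(- \frac{1}{58769}\right) = \left(-50083454\right) \left(- \frac{1}{58769}\right) = \frac{50083454}{58769}$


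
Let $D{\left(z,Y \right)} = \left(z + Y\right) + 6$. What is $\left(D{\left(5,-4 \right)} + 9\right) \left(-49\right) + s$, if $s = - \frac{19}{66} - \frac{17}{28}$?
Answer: $- \frac{725243}{924} \approx -784.89$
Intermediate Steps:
$D{\left(z,Y \right)} = 6 + Y + z$ ($D{\left(z,Y \right)} = \left(Y + z\right) + 6 = 6 + Y + z$)
$s = - \frac{827}{924}$ ($s = \left(-19\right) \frac{1}{66} - \frac{17}{28} = - \frac{19}{66} - \frac{17}{28} = - \frac{827}{924} \approx -0.89502$)
$\left(D{\left(5,-4 \right)} + 9\right) \left(-49\right) + s = \left(\left(6 - 4 + 5\right) + 9\right) \left(-49\right) - \frac{827}{924} = \left(7 + 9\right) \left(-49\right) - \frac{827}{924} = 16 \left(-49\right) - \frac{827}{924} = -784 - \frac{827}{924} = - \frac{725243}{924}$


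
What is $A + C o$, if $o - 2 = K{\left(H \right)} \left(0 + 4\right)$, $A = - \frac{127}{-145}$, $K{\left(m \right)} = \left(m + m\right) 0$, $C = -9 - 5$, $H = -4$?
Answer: $- \frac{3933}{145} \approx -27.124$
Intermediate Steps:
$C = -14$
$K{\left(m \right)} = 0$ ($K{\left(m \right)} = 2 m 0 = 0$)
$A = \frac{127}{145}$ ($A = \left(-127\right) \left(- \frac{1}{145}\right) = \frac{127}{145} \approx 0.87586$)
$o = 2$ ($o = 2 + 0 \left(0 + 4\right) = 2 + 0 \cdot 4 = 2 + 0 = 2$)
$A + C o = \frac{127}{145} - 28 = - \frac{3933}{145}$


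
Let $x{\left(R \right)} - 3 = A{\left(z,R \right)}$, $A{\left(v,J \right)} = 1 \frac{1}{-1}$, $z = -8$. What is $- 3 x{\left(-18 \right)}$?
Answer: $-6$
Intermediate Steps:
$A{\left(v,J \right)} = -1$ ($A{\left(v,J \right)} = 1 \left(-1\right) = -1$)
$x{\left(R \right)} = 2$ ($x{\left(R \right)} = 3 - 1 = 2$)
$- 3 x{\left(-18 \right)} = \left(-3\right) 2 = -6$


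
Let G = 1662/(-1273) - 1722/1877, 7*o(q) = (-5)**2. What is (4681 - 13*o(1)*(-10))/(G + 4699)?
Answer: 86059776157/78558043193 ≈ 1.0955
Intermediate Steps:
o(q) = 25/7 (o(q) = (1/7)*(-5)**2 = (1/7)*25 = 25/7)
G = -5311680/2389421 (G = 1662*(-1/1273) - 1722*1/1877 = -1662/1273 - 1722/1877 = -5311680/2389421 ≈ -2.2230)
(4681 - 13*o(1)*(-10))/(G + 4699) = (4681 - 13*25/7*(-10))/(-5311680/2389421 + 4699) = (4681 - 325/7*(-10))/(11222577599/2389421) = (4681 + 3250/7)*(2389421/11222577599) = (36017/7)*(2389421/11222577599) = 86059776157/78558043193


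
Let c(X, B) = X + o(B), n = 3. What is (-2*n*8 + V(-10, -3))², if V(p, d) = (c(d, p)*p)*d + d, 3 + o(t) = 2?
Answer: 29241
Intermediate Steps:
o(t) = -1 (o(t) = -3 + 2 = -1)
c(X, B) = -1 + X (c(X, B) = X - 1 = -1 + X)
V(p, d) = d + d*p*(-1 + d) (V(p, d) = ((-1 + d)*p)*d + d = (p*(-1 + d))*d + d = d*p*(-1 + d) + d = d + d*p*(-1 + d))
(-2*n*8 + V(-10, -3))² = (-2*3*8 - 3*(1 - 10*(-1 - 3)))² = (-6*8 - 3*(1 - 10*(-4)))² = (-48 - 3*(1 + 40))² = (-48 - 3*41)² = (-48 - 123)² = (-171)² = 29241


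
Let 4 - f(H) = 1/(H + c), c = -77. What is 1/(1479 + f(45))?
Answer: 32/47457 ≈ 0.00067429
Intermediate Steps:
f(H) = 4 - 1/(-77 + H) (f(H) = 4 - 1/(H - 77) = 4 - 1/(-77 + H))
1/(1479 + f(45)) = 1/(1479 + (-309 + 4*45)/(-77 + 45)) = 1/(1479 + (-309 + 180)/(-32)) = 1/(1479 - 1/32*(-129)) = 1/(1479 + 129/32) = 1/(47457/32) = 32/47457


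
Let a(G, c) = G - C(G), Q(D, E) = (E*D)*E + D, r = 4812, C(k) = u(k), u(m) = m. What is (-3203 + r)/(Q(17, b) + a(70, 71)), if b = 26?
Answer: 1609/11509 ≈ 0.13980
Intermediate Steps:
C(k) = k
Q(D, E) = D + D*E² (Q(D, E) = (D*E)*E + D = D*E² + D = D + D*E²)
a(G, c) = 0 (a(G, c) = G - G = 0)
(-3203 + r)/(Q(17, b) + a(70, 71)) = (-3203 + 4812)/(17*(1 + 26²) + 0) = 1609/(17*(1 + 676) + 0) = 1609/(17*677 + 0) = 1609/(11509 + 0) = 1609/11509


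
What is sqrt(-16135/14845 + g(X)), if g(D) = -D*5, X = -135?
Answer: 4*sqrt(371282357)/2969 ≈ 25.960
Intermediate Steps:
g(D) = -5*D
sqrt(-16135/14845 + g(X)) = sqrt(-16135/14845 - 5*(-135)) = sqrt(-16135*1/14845 + 675) = sqrt(-3227/2969 + 675) = sqrt(2000848/2969) = 4*sqrt(371282357)/2969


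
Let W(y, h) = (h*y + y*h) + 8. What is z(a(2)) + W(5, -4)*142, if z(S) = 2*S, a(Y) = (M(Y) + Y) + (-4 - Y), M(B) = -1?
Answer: -4554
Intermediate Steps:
a(Y) = -5 (a(Y) = (-1 + Y) + (-4 - Y) = -5)
W(y, h) = 8 + 2*h*y (W(y, h) = (h*y + h*y) + 8 = 2*h*y + 8 = 8 + 2*h*y)
z(a(2)) + W(5, -4)*142 = 2*(-5) + (8 + 2*(-4)*5)*142 = -10 + (8 - 40)*142 = -10 - 32*142 = -10 - 4544 = -4554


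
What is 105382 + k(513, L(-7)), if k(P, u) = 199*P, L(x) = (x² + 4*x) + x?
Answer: 207469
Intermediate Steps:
L(x) = x² + 5*x
105382 + k(513, L(-7)) = 105382 + 199*513 = 105382 + 102087 = 207469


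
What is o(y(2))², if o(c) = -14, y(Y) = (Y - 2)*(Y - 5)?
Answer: 196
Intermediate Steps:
y(Y) = (-5 + Y)*(-2 + Y) (y(Y) = (-2 + Y)*(-5 + Y) = (-5 + Y)*(-2 + Y))
o(y(2))² = (-14)² = 196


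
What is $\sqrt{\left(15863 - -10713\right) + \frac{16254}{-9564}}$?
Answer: $\frac{\sqrt{67520939390}}{1594} \approx 163.02$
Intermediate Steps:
$\sqrt{\left(15863 - -10713\right) + \frac{16254}{-9564}} = \sqrt{\left(15863 + 10713\right) + 16254 \left(- \frac{1}{9564}\right)} = \sqrt{26576 - \frac{2709}{1594}} = \sqrt{\frac{42359435}{1594}} = \frac{\sqrt{67520939390}}{1594}$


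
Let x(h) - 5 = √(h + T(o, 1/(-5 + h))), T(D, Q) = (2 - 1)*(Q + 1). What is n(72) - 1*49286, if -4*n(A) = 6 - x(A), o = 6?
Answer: -197145/4 + √81941/134 ≈ -49284.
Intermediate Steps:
T(D, Q) = 1 + Q (T(D, Q) = 1*(1 + Q) = 1 + Q)
x(h) = 5 + √(1 + h + 1/(-5 + h)) (x(h) = 5 + √(h + (1 + 1/(-5 + h))) = 5 + √(1 + h + 1/(-5 + h)))
n(A) = -¼ + √((-4 + A + A*(-5 + A))/(-5 + A))/4 (n(A) = -(6 - (5 + √((-4 + A + A*(-5 + A))/(-5 + A))))/4 = -(6 + (-5 - √((-4 + A + A*(-5 + A))/(-5 + A))))/4 = -(1 - √((-4 + A + A*(-5 + A))/(-5 + A)))/4 = -¼ + √((-4 + A + A*(-5 + A))/(-5 + A))/4)
n(72) - 1*49286 = (-¼ + √((-4 + 72 + 72*(-5 + 72))/(-5 + 72))/4) - 1*49286 = (-¼ + √((-4 + 72 + 72*67)/67)/4) - 49286 = (-¼ + √((-4 + 72 + 4824)/67)/4) - 49286 = (-¼ + √((1/67)*4892)/4) - 49286 = (-¼ + √(4892/67)/4) - 49286 = (-¼ + (2*√81941/67)/4) - 49286 = (-¼ + √81941/134) - 49286 = -197145/4 + √81941/134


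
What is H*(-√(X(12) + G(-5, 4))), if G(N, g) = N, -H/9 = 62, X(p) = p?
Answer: 558*√7 ≈ 1476.3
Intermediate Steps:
H = -558 (H = -9*62 = -558)
H*(-√(X(12) + G(-5, 4))) = -(-558)*√(12 - 5) = -(-558)*√7 = 558*√7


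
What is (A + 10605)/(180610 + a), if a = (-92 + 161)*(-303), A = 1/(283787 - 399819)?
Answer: 1230519359/18530658496 ≈ 0.066404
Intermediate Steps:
A = -1/116032 (A = 1/(-116032) = -1/116032 ≈ -8.6183e-6)
a = -20907 (a = 69*(-303) = -20907)
(A + 10605)/(180610 + a) = (-1/116032 + 10605)/(180610 - 20907) = (1230519359/116032)/159703 = (1230519359/116032)*(1/159703) = 1230519359/18530658496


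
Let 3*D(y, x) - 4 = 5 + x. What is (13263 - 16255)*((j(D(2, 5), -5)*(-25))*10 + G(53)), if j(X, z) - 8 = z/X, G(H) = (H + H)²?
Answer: -199048784/7 ≈ -2.8436e+7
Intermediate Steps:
D(y, x) = 3 + x/3 (D(y, x) = 4/3 + (5 + x)/3 = 4/3 + (5/3 + x/3) = 3 + x/3)
G(H) = 4*H² (G(H) = (2*H)² = 4*H²)
j(X, z) = 8 + z/X
(13263 - 16255)*((j(D(2, 5), -5)*(-25))*10 + G(53)) = (13263 - 16255)*(((8 - 5/(3 + (⅓)*5))*(-25))*10 + 4*53²) = -2992*(((8 - 5/(3 + 5/3))*(-25))*10 + 4*2809) = -2992*(((8 - 5/14/3)*(-25))*10 + 11236) = -2992*(((8 - 5*3/14)*(-25))*10 + 11236) = -2992*(((8 - 15/14)*(-25))*10 + 11236) = -2992*(((97/14)*(-25))*10 + 11236) = -2992*(-2425/14*10 + 11236) = -2992*(-12125/7 + 11236) = -2992*66527/7 = -199048784/7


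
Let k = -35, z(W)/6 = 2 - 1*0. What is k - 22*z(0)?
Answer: -299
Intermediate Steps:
z(W) = 12 (z(W) = 6*(2 - 1*0) = 6*(2 + 0) = 6*2 = 12)
k - 22*z(0) = -35 - 22*12 = -35 - 264 = -299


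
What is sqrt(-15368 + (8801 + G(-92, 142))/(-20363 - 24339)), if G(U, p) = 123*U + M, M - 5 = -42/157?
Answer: 2*I*sqrt(47309569431031810)/3509107 ≈ 123.97*I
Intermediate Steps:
M = 743/157 (M = 5 - 42/157 = 743/157 ≈ 4.7325)
G(U, p) = 743/157 + 123*U (G(U, p) = 123*U + 743/157 = 743/157 + 123*U)
sqrt(-15368 + (8801 + G(-92, 142))/(-20363 - 24339)) = sqrt(-15368 + (8801 + (743/157 + 123*(-92)))/(-20363 - 24339)) = sqrt(-15368 + (8801 + (743/157 - 11316))/(-44702)) = sqrt(-15368 + (8801 - 1775869/157)*(-1/44702)) = sqrt(-15368 - 394112/157*(-1/44702)) = sqrt(-15368 + 197056/3509107) = sqrt(-53927759320/3509107) = 2*I*sqrt(47309569431031810)/3509107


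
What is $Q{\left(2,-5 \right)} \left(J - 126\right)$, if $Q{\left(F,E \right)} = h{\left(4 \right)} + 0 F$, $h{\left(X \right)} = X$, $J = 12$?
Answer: $-456$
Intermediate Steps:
$Q{\left(F,E \right)} = 4$ ($Q{\left(F,E \right)} = 4 + 0 F = 4 + 0 = 4$)
$Q{\left(2,-5 \right)} \left(J - 126\right) = 4 \left(12 - 126\right) = 4 \left(-114\right) = -456$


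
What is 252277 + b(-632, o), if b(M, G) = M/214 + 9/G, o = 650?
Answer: 17545660913/69550 ≈ 2.5227e+5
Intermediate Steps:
b(M, G) = 9/G + M/214 (b(M, G) = M*(1/214) + 9/G = M/214 + 9/G = 9/G + M/214)
252277 + b(-632, o) = 252277 + (9/650 + (1/214)*(-632)) = 252277 + (9*(1/650) - 316/107) = 252277 + (9/650 - 316/107) = 252277 - 204437/69550 = 17545660913/69550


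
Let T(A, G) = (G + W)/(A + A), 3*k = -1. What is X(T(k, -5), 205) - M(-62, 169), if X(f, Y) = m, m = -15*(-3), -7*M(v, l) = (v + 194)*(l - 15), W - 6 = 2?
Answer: 2949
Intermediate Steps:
k = -⅓ (k = (⅓)*(-1) = -⅓ ≈ -0.33333)
W = 8 (W = 6 + 2 = 8)
M(v, l) = -(-15 + l)*(194 + v)/7 (M(v, l) = -(v + 194)*(l - 15)/7 = -(194 + v)*(-15 + l)/7 = -(-15 + l)*(194 + v)/7)
T(A, G) = (8 + G)/(2*A) (T(A, G) = (G + 8)/(A + A) = (8 + G)/((2*A)) = (8 + G)*(1/(2*A)) = (8 + G)/(2*A))
m = 45
X(f, Y) = 45
X(T(k, -5), 205) - M(-62, 169) = 45 - (2910/7 - 194/7*169 + (15/7)*(-62) - ⅐*169*(-62)) = 45 - (2910/7 - 32786/7 - 930/7 + 10478/7) = 45 - 1*(-2904) = 45 + 2904 = 2949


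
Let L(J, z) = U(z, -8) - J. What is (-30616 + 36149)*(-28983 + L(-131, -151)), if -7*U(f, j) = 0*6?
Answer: -159638116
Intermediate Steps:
U(f, j) = 0 (U(f, j) = -0*6 = -⅐*0 = 0)
L(J, z) = -J (L(J, z) = 0 - J = -J)
(-30616 + 36149)*(-28983 + L(-131, -151)) = (-30616 + 36149)*(-28983 - 1*(-131)) = 5533*(-28983 + 131) = 5533*(-28852) = -159638116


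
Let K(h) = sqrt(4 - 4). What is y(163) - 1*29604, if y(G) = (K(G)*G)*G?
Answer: -29604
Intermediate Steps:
K(h) = 0 (K(h) = sqrt(0) = 0)
y(G) = 0 (y(G) = (0*G)*G = 0*G = 0)
y(163) - 1*29604 = 0 - 1*29604 = 0 - 29604 = -29604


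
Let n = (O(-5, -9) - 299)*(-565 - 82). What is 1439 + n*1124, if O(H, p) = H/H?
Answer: 216715383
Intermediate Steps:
O(H, p) = 1
n = 192806 (n = (1 - 299)*(-565 - 82) = -298*(-647) = 192806)
1439 + n*1124 = 1439 + 192806*1124 = 1439 + 216713944 = 216715383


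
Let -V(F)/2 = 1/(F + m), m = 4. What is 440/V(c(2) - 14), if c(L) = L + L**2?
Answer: 880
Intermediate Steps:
V(F) = -2/(4 + F) (V(F) = -2/(F + 4) = -2/(4 + F))
440/V(c(2) - 14) = 440/((-2/(4 + (2*(1 + 2) - 14)))) = 440/((-2/(4 + (2*3 - 14)))) = 440/((-2/(4 + (6 - 14)))) = 440/((-2/(4 - 8))) = 440/((-2/(-4))) = 440/((-2*(-1/4))) = 440/(1/2) = 440*2 = 880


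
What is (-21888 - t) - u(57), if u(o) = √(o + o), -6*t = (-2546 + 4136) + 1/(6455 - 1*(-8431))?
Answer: -1931279867/89316 - √114 ≈ -21634.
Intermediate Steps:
t = -23668741/89316 (t = -((-2546 + 4136) + 1/(6455 - 1*(-8431)))/6 = -(1590 + 1/(6455 + 8431))/6 = -(1590 + 1/14886)/6 = -⅙*23668741/14886 = -23668741/89316 ≈ -265.00)
u(o) = √2*√o (u(o) = √(2*o) = √2*√o)
(-21888 - t) - u(57) = (-21888 - 1*(-23668741/89316)) - √2*√57 = (-21888 + 23668741/89316) - √114 = -1931279867/89316 - √114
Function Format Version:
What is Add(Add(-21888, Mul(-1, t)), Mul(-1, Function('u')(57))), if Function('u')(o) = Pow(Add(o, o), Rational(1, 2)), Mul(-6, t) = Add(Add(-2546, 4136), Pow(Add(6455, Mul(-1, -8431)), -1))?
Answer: Add(Rational(-1931279867, 89316), Mul(-1, Pow(114, Rational(1, 2)))) ≈ -21634.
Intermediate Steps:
t = Rational(-23668741, 89316) (t = Mul(Rational(-1, 6), Add(Add(-2546, 4136), Pow(Add(6455, Mul(-1, -8431)), -1))) = Mul(Rational(-1, 6), Add(1590, Pow(Add(6455, 8431), -1))) = Mul(Rational(-1, 6), Add(1590, Pow(14886, -1))) = Mul(Rational(-1, 6), Add(1590, Rational(1, 14886))) = Mul(Rational(-1, 6), Rational(23668741, 14886)) = Rational(-23668741, 89316) ≈ -265.00)
Function('u')(o) = Mul(Pow(2, Rational(1, 2)), Pow(o, Rational(1, 2))) (Function('u')(o) = Pow(Mul(2, o), Rational(1, 2)) = Mul(Pow(2, Rational(1, 2)), Pow(o, Rational(1, 2))))
Add(Add(-21888, Mul(-1, t)), Mul(-1, Function('u')(57))) = Add(Add(-21888, Mul(-1, Rational(-23668741, 89316))), Mul(-1, Mul(Pow(2, Rational(1, 2)), Pow(57, Rational(1, 2))))) = Add(Add(-21888, Rational(23668741, 89316)), Mul(-1, Pow(114, Rational(1, 2)))) = Add(Rational(-1931279867, 89316), Mul(-1, Pow(114, Rational(1, 2))))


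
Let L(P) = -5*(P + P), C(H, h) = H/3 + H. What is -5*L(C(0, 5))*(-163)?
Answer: 0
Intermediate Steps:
C(H, h) = 4*H/3 (C(H, h) = H/3 + H = 4*H/3)
L(P) = -10*P
-5*L(C(0, 5))*(-163) = -(-50)*(4/3)*0*(-163) = -(-50)*0*(-163) = -5*0*(-163) = 0*(-163) = 0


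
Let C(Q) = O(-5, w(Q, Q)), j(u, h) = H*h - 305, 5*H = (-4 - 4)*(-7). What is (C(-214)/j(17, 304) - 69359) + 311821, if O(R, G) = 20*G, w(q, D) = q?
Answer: 3757897138/15499 ≈ 2.4246e+5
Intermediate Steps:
H = 56/5 (H = ((-4 - 4)*(-7))/5 = (-8*(-7))/5 = (⅕)*56 = 56/5 ≈ 11.200)
j(u, h) = -305 + 56*h/5 (j(u, h) = 56*h/5 - 305 = -305 + 56*h/5)
C(Q) = 20*Q
(C(-214)/j(17, 304) - 69359) + 311821 = ((20*(-214))/(-305 + (56/5)*304) - 69359) + 311821 = (-4280/(-305 + 17024/5) - 69359) + 311821 = (-4280/15499/5 - 69359) + 311821 = (-4280*5/15499 - 69359) + 311821 = (-21400/15499 - 69359) + 311821 = -1075016541/15499 + 311821 = 3757897138/15499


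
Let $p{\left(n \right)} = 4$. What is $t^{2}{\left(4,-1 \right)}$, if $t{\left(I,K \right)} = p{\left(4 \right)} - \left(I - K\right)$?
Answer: $1$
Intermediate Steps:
$t{\left(I,K \right)} = 4 + K - I$ ($t{\left(I,K \right)} = 4 - \left(I - K\right) = 4 + K - I$)
$t^{2}{\left(4,-1 \right)} = \left(4 - 1 - 4\right)^{2} = \left(-1\right)^{2} = 1$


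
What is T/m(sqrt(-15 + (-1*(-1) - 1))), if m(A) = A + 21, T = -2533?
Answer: -17731/152 + 2533*I*sqrt(15)/456 ≈ -116.65 + 21.514*I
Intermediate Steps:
m(A) = 21 + A
T/m(sqrt(-15 + (-1*(-1) - 1))) = -2533/(21 + sqrt(-15 + (-1*(-1) - 1))) = -2533/(21 + sqrt(-15 + (1 - 1))) = -2533/(21 + sqrt(-15 + 0)) = -2533/(21 + sqrt(-15)) = -2533/(21 + I*sqrt(15))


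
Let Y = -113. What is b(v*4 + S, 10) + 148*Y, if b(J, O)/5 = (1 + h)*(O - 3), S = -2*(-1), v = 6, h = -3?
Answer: -16794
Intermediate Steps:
S = 2
b(J, O) = 30 - 10*O (b(J, O) = 5*((1 - 3)*(O - 3)) = 5*(-2*(-3 + O)) = 5*(6 - 2*O) = 30 - 10*O)
b(v*4 + S, 10) + 148*Y = (30 - 10*10) + 148*(-113) = (30 - 100) - 16724 = -70 - 16724 = -16794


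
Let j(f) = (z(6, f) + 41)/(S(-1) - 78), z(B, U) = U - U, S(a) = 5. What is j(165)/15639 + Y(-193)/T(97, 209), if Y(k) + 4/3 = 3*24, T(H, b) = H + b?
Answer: 40331921/174671991 ≈ 0.23090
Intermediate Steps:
z(B, U) = 0
Y(k) = 212/3 (Y(k) = -4/3 + 3*24 = -4/3 + 72 = 212/3)
j(f) = -41/73 (j(f) = (0 + 41)/(5 - 78) = 41/(-73) = 41*(-1/73) = -41/73)
j(165)/15639 + Y(-193)/T(97, 209) = -41/73/15639 + 212/(3*(97 + 209)) = -41/73*1/15639 + (212/3)/306 = -41/1141647 + (212/3)*(1/306) = -41/1141647 + 106/459 = 40331921/174671991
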